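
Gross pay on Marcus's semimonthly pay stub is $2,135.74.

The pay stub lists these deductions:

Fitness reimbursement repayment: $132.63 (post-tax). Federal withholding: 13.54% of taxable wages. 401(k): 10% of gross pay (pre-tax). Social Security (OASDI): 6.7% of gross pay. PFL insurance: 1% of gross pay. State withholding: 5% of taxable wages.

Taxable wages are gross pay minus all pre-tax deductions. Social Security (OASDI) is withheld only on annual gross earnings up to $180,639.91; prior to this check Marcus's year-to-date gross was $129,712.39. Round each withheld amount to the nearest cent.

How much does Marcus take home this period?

401(k): $2,135.74 × 0.1 = $213.57
Taxable wages = $2,135.74 − $213.57 = $1,922.17
Federal withholding: $1,922.17 × 0.1354 = $260.26
State withholding: $1,922.17 × 0.05 = $96.11
PFL insurance: $2,135.74 × 0.01 = $21.36
Social Security (OASDI): cap not yet reached, full $2,135.74 is subject → $2,135.74 × 0.067 = $143.09
Fitness reimbursement repayment: $132.63
Total deductions = $213.57 + $260.26 + $96.11 + $21.36 + $143.09 + $132.63 = $867.02
Net pay = $2,135.74 − $867.02 = $1,268.72

$1,268.72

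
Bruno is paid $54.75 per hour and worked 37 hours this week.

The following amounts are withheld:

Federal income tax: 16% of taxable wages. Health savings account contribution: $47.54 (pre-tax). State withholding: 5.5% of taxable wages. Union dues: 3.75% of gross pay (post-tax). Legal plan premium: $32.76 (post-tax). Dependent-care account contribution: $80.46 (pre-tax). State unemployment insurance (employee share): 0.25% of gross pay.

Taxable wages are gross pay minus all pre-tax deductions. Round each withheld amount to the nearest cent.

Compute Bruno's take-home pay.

$1,375.94

Gross pay: 37 × $54.75 = $2,025.75
Health savings account contribution: $47.54
Dependent-care account contribution: $80.46
Pre-tax total = $47.54 + $80.46 = $128.00
Taxable wages = $2,025.75 − $128.00 = $1,897.75
State withholding: $1,897.75 × 0.055 = $104.38
Federal income tax: $1,897.75 × 0.16 = $303.64
State unemployment insurance (employee share): $2,025.75 × 0.0025 = $5.06
Union dues: $2,025.75 × 0.0375 = $75.97
Legal plan premium: $32.76
Total deductions = $47.54 + $80.46 + $104.38 + $303.64 + $5.06 + $75.97 + $32.76 = $649.81
Net pay = $2,025.75 − $649.81 = $1,375.94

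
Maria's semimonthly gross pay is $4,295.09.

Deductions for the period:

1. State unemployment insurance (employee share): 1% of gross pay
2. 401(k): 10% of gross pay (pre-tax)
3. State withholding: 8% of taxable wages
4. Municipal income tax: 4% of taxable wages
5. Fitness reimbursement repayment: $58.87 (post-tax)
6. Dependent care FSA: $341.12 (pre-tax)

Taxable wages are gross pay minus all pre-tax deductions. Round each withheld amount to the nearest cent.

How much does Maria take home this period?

401(k): $4,295.09 × 0.1 = $429.51
Dependent care FSA: $341.12
Pre-tax total = $429.51 + $341.12 = $770.63
Taxable wages = $4,295.09 − $770.63 = $3,524.46
State withholding: $3,524.46 × 0.08 = $281.96
Municipal income tax: $3,524.46 × 0.04 = $140.98
State unemployment insurance (employee share): $4,295.09 × 0.01 = $42.95
Fitness reimbursement repayment: $58.87
Total deductions = $429.51 + $341.12 + $281.96 + $140.98 + $42.95 + $58.87 = $1,295.39
Net pay = $4,295.09 − $1,295.39 = $2,999.70

$2,999.70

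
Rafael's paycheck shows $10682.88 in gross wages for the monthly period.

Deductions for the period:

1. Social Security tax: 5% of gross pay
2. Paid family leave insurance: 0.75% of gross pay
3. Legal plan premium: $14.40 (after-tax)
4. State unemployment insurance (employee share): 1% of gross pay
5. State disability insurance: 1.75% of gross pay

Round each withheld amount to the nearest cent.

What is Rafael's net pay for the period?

$9760.44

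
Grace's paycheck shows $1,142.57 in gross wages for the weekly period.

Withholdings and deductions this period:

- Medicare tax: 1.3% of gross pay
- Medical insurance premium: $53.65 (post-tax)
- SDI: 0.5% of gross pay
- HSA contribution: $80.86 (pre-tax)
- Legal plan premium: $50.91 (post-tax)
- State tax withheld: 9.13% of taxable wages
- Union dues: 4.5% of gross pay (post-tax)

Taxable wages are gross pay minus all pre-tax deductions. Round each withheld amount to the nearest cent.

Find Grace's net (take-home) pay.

$788.24

HSA contribution: $80.86
Taxable wages = $1,142.57 − $80.86 = $1,061.71
State tax withheld: $1,061.71 × 0.0913 = $96.93
Medicare tax: $1,142.57 × 0.013 = $14.85
SDI: $1,142.57 × 0.005 = $5.71
Legal plan premium: $50.91
Medical insurance premium: $53.65
Union dues: $1,142.57 × 0.045 = $51.42
Total deductions = $80.86 + $96.93 + $14.85 + $5.71 + $50.91 + $53.65 + $51.42 = $354.33
Net pay = $1,142.57 − $354.33 = $788.24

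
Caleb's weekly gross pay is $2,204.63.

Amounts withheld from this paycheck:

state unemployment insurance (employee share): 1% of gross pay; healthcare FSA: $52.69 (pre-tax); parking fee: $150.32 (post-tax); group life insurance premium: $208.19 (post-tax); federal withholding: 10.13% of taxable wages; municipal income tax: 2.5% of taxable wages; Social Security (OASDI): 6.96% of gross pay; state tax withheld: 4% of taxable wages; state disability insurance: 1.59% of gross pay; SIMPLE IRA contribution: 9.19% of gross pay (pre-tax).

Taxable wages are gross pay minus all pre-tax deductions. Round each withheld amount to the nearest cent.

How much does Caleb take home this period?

$1,056.11

SIMPLE IRA contribution: $2,204.63 × 0.0919 = $202.61
Healthcare FSA: $52.69
Pre-tax total = $202.61 + $52.69 = $255.30
Taxable wages = $2,204.63 − $255.30 = $1,949.33
Federal withholding: $1,949.33 × 0.1013 = $197.47
State tax withheld: $1,949.33 × 0.04 = $77.97
Municipal income tax: $1,949.33 × 0.025 = $48.73
State unemployment insurance (employee share): $2,204.63 × 0.01 = $22.05
Social Security (OASDI): $2,204.63 × 0.0696 = $153.44
State disability insurance: $2,204.63 × 0.0159 = $35.05
Parking fee: $150.32
Group life insurance premium: $208.19
Total deductions = $202.61 + $52.69 + $197.47 + $77.97 + $48.73 + $22.05 + $153.44 + $35.05 + $150.32 + $208.19 = $1,148.52
Net pay = $2,204.63 − $1,148.52 = $1,056.11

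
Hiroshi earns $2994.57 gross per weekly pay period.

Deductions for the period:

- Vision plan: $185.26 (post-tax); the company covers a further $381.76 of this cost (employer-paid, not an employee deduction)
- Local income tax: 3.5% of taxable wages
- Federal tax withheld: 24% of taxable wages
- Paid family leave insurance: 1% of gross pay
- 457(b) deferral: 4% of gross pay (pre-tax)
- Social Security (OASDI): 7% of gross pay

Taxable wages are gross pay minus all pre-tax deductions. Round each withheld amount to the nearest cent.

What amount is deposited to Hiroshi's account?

$1659.39

457(b) deferral: $2994.57 × 0.04 = $119.78
Taxable wages = $2994.57 − $119.78 = $2874.79
Federal tax withheld: $2874.79 × 0.24 = $689.95
Local income tax: $2874.79 × 0.035 = $100.62
Paid family leave insurance: $2994.57 × 0.01 = $29.95
Social Security (OASDI): $2994.57 × 0.07 = $209.62
Vision plan: $185.26
(Employer's $381.76 toward vision plan is not withheld from the employee.)
Total deductions = $119.78 + $689.95 + $100.62 + $29.95 + $209.62 + $185.26 = $1335.18
Net pay = $2994.57 − $1335.18 = $1659.39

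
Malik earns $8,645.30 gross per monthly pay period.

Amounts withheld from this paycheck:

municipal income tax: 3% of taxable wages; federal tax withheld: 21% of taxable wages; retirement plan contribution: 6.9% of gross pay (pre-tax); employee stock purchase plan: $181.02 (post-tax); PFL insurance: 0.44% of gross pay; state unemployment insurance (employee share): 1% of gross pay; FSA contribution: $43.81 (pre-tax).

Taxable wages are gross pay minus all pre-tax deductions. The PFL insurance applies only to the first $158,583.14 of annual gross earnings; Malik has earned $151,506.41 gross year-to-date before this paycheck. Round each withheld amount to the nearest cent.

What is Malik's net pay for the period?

Retirement plan contribution: $8,645.30 × 0.069 = $596.53
FSA contribution: $43.81
Pre-tax total = $596.53 + $43.81 = $640.34
Taxable wages = $8,645.30 − $640.34 = $8,004.96
Federal tax withheld: $8,004.96 × 0.21 = $1,681.04
Municipal income tax: $8,004.96 × 0.03 = $240.15
PFL insurance: only $158,583.14 − $151,506.41 = $7,076.73 of this check is subject → $7,076.73 × 0.0044 = $31.14
State unemployment insurance (employee share): $8,645.30 × 0.01 = $86.45
Employee stock purchase plan: $181.02
Total deductions = $596.53 + $43.81 + $1,681.04 + $240.15 + $31.14 + $86.45 + $181.02 = $2,860.14
Net pay = $8,645.30 − $2,860.14 = $5,785.16

$5,785.16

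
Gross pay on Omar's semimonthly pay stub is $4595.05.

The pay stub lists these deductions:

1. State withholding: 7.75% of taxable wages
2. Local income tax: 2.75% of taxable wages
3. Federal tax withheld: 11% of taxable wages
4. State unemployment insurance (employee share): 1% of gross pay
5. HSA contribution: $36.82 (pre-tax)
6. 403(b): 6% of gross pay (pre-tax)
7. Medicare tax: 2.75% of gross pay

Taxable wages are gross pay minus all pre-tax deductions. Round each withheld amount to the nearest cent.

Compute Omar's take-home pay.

$3189.47

HSA contribution: $36.82
403(b): $4595.05 × 0.06 = $275.70
Pre-tax total = $36.82 + $275.70 = $312.52
Taxable wages = $4595.05 − $312.52 = $4282.53
Federal tax withheld: $4282.53 × 0.11 = $471.08
Local income tax: $4282.53 × 0.0275 = $117.77
State withholding: $4282.53 × 0.0775 = $331.90
State unemployment insurance (employee share): $4595.05 × 0.01 = $45.95
Medicare tax: $4595.05 × 0.0275 = $126.36
Total deductions = $36.82 + $275.70 + $471.08 + $117.77 + $331.90 + $45.95 + $126.36 = $1405.58
Net pay = $4595.05 − $1405.58 = $3189.47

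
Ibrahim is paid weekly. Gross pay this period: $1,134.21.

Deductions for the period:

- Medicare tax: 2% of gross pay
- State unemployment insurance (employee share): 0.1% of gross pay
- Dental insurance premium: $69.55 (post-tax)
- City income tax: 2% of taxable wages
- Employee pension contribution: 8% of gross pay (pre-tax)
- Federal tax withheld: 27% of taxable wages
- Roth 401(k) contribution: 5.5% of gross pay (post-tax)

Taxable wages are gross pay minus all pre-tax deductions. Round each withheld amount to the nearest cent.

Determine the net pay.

$585.12

Employee pension contribution: $1,134.21 × 0.08 = $90.74
Taxable wages = $1,134.21 − $90.74 = $1,043.47
Federal tax withheld: $1,043.47 × 0.27 = $281.74
City income tax: $1,043.47 × 0.02 = $20.87
State unemployment insurance (employee share): $1,134.21 × 0.001 = $1.13
Medicare tax: $1,134.21 × 0.02 = $22.68
Roth 401(k) contribution: $1,134.21 × 0.055 = $62.38
Dental insurance premium: $69.55
Total deductions = $90.74 + $281.74 + $20.87 + $1.13 + $22.68 + $62.38 + $69.55 = $549.09
Net pay = $1,134.21 − $549.09 = $585.12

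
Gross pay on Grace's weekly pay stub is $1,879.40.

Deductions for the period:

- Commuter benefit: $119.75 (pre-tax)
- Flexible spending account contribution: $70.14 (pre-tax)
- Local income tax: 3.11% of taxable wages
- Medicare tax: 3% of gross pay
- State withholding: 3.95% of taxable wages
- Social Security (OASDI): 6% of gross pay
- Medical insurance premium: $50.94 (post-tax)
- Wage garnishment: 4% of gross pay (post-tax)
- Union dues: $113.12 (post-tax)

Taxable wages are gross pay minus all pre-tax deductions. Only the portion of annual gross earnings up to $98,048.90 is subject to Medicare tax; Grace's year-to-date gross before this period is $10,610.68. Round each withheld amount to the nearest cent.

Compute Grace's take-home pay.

$1,161.85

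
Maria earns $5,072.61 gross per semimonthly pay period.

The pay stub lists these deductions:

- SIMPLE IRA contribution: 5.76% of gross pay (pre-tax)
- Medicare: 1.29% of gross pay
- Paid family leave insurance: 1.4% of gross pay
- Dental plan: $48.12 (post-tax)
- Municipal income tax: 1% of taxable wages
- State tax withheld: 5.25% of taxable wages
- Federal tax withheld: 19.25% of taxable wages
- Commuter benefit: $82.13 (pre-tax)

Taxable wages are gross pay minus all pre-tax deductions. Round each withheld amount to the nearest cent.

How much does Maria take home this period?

SIMPLE IRA contribution: $5,072.61 × 0.0576 = $292.18
Commuter benefit: $82.13
Pre-tax total = $292.18 + $82.13 = $374.31
Taxable wages = $5,072.61 − $374.31 = $4,698.30
Federal tax withheld: $4,698.30 × 0.1925 = $904.42
Municipal income tax: $4,698.30 × 0.01 = $46.98
State tax withheld: $4,698.30 × 0.0525 = $246.66
Paid family leave insurance: $5,072.61 × 0.014 = $71.02
Medicare: $5,072.61 × 0.0129 = $65.44
Dental plan: $48.12
Total deductions = $292.18 + $82.13 + $904.42 + $46.98 + $246.66 + $71.02 + $65.44 + $48.12 = $1,756.95
Net pay = $5,072.61 − $1,756.95 = $3,315.66

$3,315.66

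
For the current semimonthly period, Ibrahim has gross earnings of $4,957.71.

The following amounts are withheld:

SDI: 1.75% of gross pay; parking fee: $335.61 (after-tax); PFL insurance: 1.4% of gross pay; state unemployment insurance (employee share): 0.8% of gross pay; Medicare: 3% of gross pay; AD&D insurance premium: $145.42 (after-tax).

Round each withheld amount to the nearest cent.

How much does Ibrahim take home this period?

Medicare: $4,957.71 × 0.03 = $148.73
PFL insurance: $4,957.71 × 0.014 = $69.41
State unemployment insurance (employee share): $4,957.71 × 0.008 = $39.66
SDI: $4,957.71 × 0.0175 = $86.76
AD&D insurance premium: $145.42
Parking fee: $335.61
Total deductions = $148.73 + $69.41 + $39.66 + $86.76 + $145.42 + $335.61 = $825.59
Net pay = $4,957.71 − $825.59 = $4,132.12

$4,132.12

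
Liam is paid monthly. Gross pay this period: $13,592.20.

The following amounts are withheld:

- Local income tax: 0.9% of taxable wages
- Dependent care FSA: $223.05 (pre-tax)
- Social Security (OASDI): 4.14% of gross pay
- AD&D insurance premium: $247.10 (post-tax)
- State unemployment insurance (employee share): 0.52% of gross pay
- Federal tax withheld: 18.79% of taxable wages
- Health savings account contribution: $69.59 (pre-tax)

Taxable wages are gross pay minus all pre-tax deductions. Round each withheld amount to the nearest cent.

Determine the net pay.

Health savings account contribution: $69.59
Dependent care FSA: $223.05
Pre-tax total = $69.59 + $223.05 = $292.64
Taxable wages = $13,592.20 − $292.64 = $13,299.56
Federal tax withheld: $13,299.56 × 0.1879 = $2,498.99
Local income tax: $13,299.56 × 0.009 = $119.70
Social Security (OASDI): $13,592.20 × 0.0414 = $562.72
State unemployment insurance (employee share): $13,592.20 × 0.0052 = $70.68
AD&D insurance premium: $247.10
Total deductions = $69.59 + $223.05 + $2,498.99 + $119.70 + $562.72 + $70.68 + $247.10 = $3,791.83
Net pay = $13,592.20 − $3,791.83 = $9,800.37

$9,800.37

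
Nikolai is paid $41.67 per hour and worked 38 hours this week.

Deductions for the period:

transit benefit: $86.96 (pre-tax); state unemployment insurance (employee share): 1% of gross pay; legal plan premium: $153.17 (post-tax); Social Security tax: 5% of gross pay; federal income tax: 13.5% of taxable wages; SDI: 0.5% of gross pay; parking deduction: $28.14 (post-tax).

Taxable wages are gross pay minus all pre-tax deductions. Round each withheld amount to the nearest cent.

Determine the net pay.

Gross pay: 38 × $41.67 = $1583.46
Transit benefit: $86.96
Taxable wages = $1583.46 − $86.96 = $1496.50
Federal income tax: $1496.50 × 0.135 = $202.03
State unemployment insurance (employee share): $1583.46 × 0.01 = $15.83
SDI: $1583.46 × 0.005 = $7.92
Social Security tax: $1583.46 × 0.05 = $79.17
Parking deduction: $28.14
Legal plan premium: $153.17
Total deductions = $86.96 + $202.03 + $15.83 + $7.92 + $79.17 + $28.14 + $153.17 = $573.22
Net pay = $1583.46 − $573.22 = $1010.24

$1010.24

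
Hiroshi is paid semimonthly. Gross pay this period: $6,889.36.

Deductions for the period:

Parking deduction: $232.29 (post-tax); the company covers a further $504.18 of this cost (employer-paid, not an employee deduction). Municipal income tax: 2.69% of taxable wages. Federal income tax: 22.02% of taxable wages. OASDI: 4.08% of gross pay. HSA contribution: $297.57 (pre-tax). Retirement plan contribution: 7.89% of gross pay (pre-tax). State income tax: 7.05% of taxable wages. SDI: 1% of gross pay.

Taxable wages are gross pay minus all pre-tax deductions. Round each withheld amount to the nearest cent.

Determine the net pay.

$3,545.03

Retirement plan contribution: $6,889.36 × 0.0789 = $543.57
HSA contribution: $297.57
Pre-tax total = $543.57 + $297.57 = $841.14
Taxable wages = $6,889.36 − $841.14 = $6,048.22
State income tax: $6,048.22 × 0.0705 = $426.40
Municipal income tax: $6,048.22 × 0.0269 = $162.70
Federal income tax: $6,048.22 × 0.2202 = $1,331.82
OASDI: $6,889.36 × 0.0408 = $281.09
SDI: $6,889.36 × 0.01 = $68.89
Parking deduction: $232.29
(Employer's $504.18 toward parking deduction is not withheld from the employee.)
Total deductions = $543.57 + $297.57 + $426.40 + $162.70 + $1,331.82 + $281.09 + $68.89 + $232.29 = $3,344.33
Net pay = $6,889.36 − $3,344.33 = $3,545.03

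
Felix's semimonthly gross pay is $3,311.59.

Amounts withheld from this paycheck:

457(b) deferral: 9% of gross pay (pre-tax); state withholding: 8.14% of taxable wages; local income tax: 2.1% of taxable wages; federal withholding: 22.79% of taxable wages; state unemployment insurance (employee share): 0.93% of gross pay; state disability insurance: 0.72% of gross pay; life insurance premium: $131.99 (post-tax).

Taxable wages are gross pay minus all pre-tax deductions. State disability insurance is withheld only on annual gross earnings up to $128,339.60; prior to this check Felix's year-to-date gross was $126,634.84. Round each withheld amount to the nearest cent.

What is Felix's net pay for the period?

$1,843.12

457(b) deferral: $3,311.59 × 0.09 = $298.04
Taxable wages = $3,311.59 − $298.04 = $3,013.55
State withholding: $3,013.55 × 0.0814 = $245.30
Federal withholding: $3,013.55 × 0.2279 = $686.79
Local income tax: $3,013.55 × 0.021 = $63.28
State unemployment insurance (employee share): $3,311.59 × 0.0093 = $30.80
State disability insurance: only $128,339.60 − $126,634.84 = $1,704.76 of this check is subject → $1,704.76 × 0.0072 = $12.27
Life insurance premium: $131.99
Total deductions = $298.04 + $245.30 + $686.79 + $63.28 + $30.80 + $12.27 + $131.99 = $1,468.47
Net pay = $3,311.59 − $1,468.47 = $1,843.12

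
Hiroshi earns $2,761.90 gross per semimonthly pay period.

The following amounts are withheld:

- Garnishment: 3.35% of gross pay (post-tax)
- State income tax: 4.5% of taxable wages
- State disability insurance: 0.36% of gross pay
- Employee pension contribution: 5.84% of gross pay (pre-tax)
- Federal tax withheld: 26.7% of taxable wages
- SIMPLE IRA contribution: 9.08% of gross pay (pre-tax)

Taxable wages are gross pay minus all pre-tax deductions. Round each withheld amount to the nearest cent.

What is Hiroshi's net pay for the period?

SIMPLE IRA contribution: $2,761.90 × 0.0908 = $250.78
Employee pension contribution: $2,761.90 × 0.0584 = $161.29
Pre-tax total = $250.78 + $161.29 = $412.07
Taxable wages = $2,761.90 − $412.07 = $2,349.83
State income tax: $2,349.83 × 0.045 = $105.74
Federal tax withheld: $2,349.83 × 0.267 = $627.40
State disability insurance: $2,761.90 × 0.0036 = $9.94
Garnishment: $2,761.90 × 0.0335 = $92.52
Total deductions = $250.78 + $161.29 + $105.74 + $627.40 + $9.94 + $92.52 = $1,247.67
Net pay = $2,761.90 − $1,247.67 = $1,514.23

$1,514.23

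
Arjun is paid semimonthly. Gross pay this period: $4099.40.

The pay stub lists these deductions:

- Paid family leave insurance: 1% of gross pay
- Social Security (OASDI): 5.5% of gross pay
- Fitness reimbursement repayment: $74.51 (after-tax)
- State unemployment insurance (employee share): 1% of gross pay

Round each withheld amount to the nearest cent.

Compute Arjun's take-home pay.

State unemployment insurance (employee share): $4099.40 × 0.01 = $40.99
Paid family leave insurance: $4099.40 × 0.01 = $40.99
Social Security (OASDI): $4099.40 × 0.055 = $225.47
Fitness reimbursement repayment: $74.51
Total deductions = $40.99 + $40.99 + $225.47 + $74.51 = $381.96
Net pay = $4099.40 − $381.96 = $3717.44

$3717.44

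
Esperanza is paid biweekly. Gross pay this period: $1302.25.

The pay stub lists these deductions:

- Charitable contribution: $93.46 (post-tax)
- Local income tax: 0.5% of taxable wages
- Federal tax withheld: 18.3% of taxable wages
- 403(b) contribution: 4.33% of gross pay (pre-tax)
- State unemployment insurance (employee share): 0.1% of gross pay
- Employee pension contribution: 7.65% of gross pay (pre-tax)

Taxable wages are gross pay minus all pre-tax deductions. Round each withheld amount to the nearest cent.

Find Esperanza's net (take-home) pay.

$835.99

403(b) contribution: $1302.25 × 0.0433 = $56.39
Employee pension contribution: $1302.25 × 0.0765 = $99.62
Pre-tax total = $56.39 + $99.62 = $156.01
Taxable wages = $1302.25 − $156.01 = $1146.24
Local income tax: $1146.24 × 0.005 = $5.73
Federal tax withheld: $1146.24 × 0.183 = $209.76
State unemployment insurance (employee share): $1302.25 × 0.001 = $1.30
Charitable contribution: $93.46
Total deductions = $56.39 + $99.62 + $5.73 + $209.76 + $1.30 + $93.46 = $466.26
Net pay = $1302.25 − $466.26 = $835.99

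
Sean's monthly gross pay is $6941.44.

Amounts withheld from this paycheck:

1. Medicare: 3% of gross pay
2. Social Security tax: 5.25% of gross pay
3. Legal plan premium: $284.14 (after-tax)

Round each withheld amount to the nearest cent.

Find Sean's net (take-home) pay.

Medicare: $6941.44 × 0.03 = $208.24
Social Security tax: $6941.44 × 0.0525 = $364.43
Legal plan premium: $284.14
Total deductions = $208.24 + $364.43 + $284.14 = $856.81
Net pay = $6941.44 − $856.81 = $6084.63

$6084.63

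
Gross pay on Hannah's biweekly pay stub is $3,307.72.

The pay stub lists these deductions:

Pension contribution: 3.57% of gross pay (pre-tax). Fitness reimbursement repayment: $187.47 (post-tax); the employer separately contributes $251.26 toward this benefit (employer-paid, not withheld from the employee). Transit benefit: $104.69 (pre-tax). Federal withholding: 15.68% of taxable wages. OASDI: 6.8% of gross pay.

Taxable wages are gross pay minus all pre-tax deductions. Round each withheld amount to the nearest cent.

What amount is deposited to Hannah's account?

$2,188.83

Pension contribution: $3,307.72 × 0.0357 = $118.09
Transit benefit: $104.69
Pre-tax total = $118.09 + $104.69 = $222.78
Taxable wages = $3,307.72 − $222.78 = $3,084.94
Federal withholding: $3,084.94 × 0.1568 = $483.72
OASDI: $3,307.72 × 0.068 = $224.92
Fitness reimbursement repayment: $187.47
(Employer's $251.26 toward fitness reimbursement repayment is not withheld from the employee.)
Total deductions = $118.09 + $104.69 + $483.72 + $224.92 + $187.47 = $1,118.89
Net pay = $3,307.72 − $1,118.89 = $2,188.83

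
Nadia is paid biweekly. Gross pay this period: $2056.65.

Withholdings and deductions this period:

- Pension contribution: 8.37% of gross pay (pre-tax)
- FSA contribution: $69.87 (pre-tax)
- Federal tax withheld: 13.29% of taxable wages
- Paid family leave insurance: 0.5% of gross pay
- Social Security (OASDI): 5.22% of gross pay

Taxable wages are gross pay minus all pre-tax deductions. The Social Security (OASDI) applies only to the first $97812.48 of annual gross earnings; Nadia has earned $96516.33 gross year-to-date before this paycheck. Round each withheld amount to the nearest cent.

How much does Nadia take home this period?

$1495.53

FSA contribution: $69.87
Pension contribution: $2056.65 × 0.0837 = $172.14
Pre-tax total = $69.87 + $172.14 = $242.01
Taxable wages = $2056.65 − $242.01 = $1814.64
Federal tax withheld: $1814.64 × 0.1329 = $241.17
Paid family leave insurance: $2056.65 × 0.005 = $10.28
Social Security (OASDI): only $97812.48 − $96516.33 = $1296.15 of this check is subject → $1296.15 × 0.0522 = $67.66
Total deductions = $69.87 + $172.14 + $241.17 + $10.28 + $67.66 = $561.12
Net pay = $2056.65 − $561.12 = $1495.53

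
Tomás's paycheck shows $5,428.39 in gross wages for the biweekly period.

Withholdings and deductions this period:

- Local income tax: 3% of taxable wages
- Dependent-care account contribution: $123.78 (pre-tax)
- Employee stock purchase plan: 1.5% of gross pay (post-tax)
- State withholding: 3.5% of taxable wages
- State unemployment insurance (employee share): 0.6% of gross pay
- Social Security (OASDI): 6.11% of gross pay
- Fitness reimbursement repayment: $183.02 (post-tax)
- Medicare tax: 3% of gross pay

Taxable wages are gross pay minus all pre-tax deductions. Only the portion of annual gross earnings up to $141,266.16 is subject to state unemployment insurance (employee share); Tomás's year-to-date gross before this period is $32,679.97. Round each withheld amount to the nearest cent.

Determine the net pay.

$4,168.27

Dependent-care account contribution: $123.78
Taxable wages = $5,428.39 − $123.78 = $5,304.61
Local income tax: $5,304.61 × 0.03 = $159.14
State withholding: $5,304.61 × 0.035 = $185.66
Social Security (OASDI): $5,428.39 × 0.0611 = $331.67
Medicare tax: $5,428.39 × 0.03 = $162.85
State unemployment insurance (employee share): cap not yet reached, full $5,428.39 is subject → $5,428.39 × 0.006 = $32.57
Fitness reimbursement repayment: $183.02
Employee stock purchase plan: $5,428.39 × 0.015 = $81.43
Total deductions = $123.78 + $159.14 + $185.66 + $331.67 + $162.85 + $32.57 + $183.02 + $81.43 = $1,260.12
Net pay = $5,428.39 − $1,260.12 = $4,168.27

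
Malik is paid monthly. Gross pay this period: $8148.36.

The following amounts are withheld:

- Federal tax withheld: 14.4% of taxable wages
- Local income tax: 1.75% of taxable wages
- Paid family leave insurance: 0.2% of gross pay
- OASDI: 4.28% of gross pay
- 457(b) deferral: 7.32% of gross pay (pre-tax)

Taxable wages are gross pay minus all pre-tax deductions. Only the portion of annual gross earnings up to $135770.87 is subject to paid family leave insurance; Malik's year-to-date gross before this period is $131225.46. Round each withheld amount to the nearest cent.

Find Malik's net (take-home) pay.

$5974.43

457(b) deferral: $8148.36 × 0.0732 = $596.46
Taxable wages = $8148.36 − $596.46 = $7551.90
Federal tax withheld: $7551.90 × 0.144 = $1087.47
Local income tax: $7551.90 × 0.0175 = $132.16
Paid family leave insurance: only $135770.87 − $131225.46 = $4545.41 of this check is subject → $4545.41 × 0.002 = $9.09
OASDI: $8148.36 × 0.0428 = $348.75
Total deductions = $596.46 + $1087.47 + $132.16 + $9.09 + $348.75 = $2173.93
Net pay = $8148.36 − $2173.93 = $5974.43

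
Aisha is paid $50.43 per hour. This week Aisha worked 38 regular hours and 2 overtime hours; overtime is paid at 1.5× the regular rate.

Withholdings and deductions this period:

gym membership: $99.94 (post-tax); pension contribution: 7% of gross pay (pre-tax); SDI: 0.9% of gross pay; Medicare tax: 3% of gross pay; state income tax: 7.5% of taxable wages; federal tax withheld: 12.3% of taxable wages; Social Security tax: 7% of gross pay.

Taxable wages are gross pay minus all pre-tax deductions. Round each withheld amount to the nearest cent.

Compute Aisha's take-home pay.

Regular pay: 38 × $50.43 = $1,916.34
Overtime pay: 2 × $50.43 × 1.5 = $151.29
Gross pay = $1,916.34 + $151.29 = $2,067.63
Pension contribution: $2,067.63 × 0.07 = $144.73
Taxable wages = $2,067.63 − $144.73 = $1,922.90
State income tax: $1,922.90 × 0.075 = $144.22
Federal tax withheld: $1,922.90 × 0.123 = $236.52
SDI: $2,067.63 × 0.009 = $18.61
Social Security tax: $2,067.63 × 0.07 = $144.73
Medicare tax: $2,067.63 × 0.03 = $62.03
Gym membership: $99.94
Total deductions = $144.73 + $144.22 + $236.52 + $18.61 + $144.73 + $62.03 + $99.94 = $850.78
Net pay = $2,067.63 − $850.78 = $1,216.85

$1,216.85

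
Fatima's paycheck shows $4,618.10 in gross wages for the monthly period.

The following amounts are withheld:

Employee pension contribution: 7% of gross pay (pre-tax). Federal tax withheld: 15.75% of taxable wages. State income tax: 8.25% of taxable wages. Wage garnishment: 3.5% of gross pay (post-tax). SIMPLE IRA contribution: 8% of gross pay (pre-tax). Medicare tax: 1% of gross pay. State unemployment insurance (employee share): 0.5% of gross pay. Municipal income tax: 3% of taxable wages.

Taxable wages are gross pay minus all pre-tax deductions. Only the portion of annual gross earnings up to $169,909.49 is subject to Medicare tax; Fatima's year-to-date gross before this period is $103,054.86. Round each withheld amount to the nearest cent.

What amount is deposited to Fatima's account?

Employee pension contribution: $4,618.10 × 0.07 = $323.27
SIMPLE IRA contribution: $4,618.10 × 0.08 = $369.45
Pre-tax total = $323.27 + $369.45 = $692.72
Taxable wages = $4,618.10 − $692.72 = $3,925.38
Municipal income tax: $3,925.38 × 0.03 = $117.76
State income tax: $3,925.38 × 0.0825 = $323.84
Federal tax withheld: $3,925.38 × 0.1575 = $618.25
Medicare tax: cap not yet reached, full $4,618.10 is subject → $4,618.10 × 0.01 = $46.18
State unemployment insurance (employee share): $4,618.10 × 0.005 = $23.09
Wage garnishment: $4,618.10 × 0.035 = $161.63
Total deductions = $323.27 + $369.45 + $117.76 + $323.84 + $618.25 + $46.18 + $23.09 + $161.63 = $1,983.47
Net pay = $4,618.10 − $1,983.47 = $2,634.63

$2,634.63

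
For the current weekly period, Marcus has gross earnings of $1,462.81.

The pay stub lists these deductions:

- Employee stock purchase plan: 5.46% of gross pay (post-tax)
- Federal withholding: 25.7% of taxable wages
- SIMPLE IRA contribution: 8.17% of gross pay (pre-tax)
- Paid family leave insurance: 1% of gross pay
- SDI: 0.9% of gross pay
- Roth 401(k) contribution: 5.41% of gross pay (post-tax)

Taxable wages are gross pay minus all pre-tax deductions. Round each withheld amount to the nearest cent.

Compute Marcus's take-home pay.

$811.26

SIMPLE IRA contribution: $1,462.81 × 0.0817 = $119.51
Taxable wages = $1,462.81 − $119.51 = $1,343.30
Federal withholding: $1,343.30 × 0.257 = $345.23
SDI: $1,462.81 × 0.009 = $13.17
Paid family leave insurance: $1,462.81 × 0.01 = $14.63
Employee stock purchase plan: $1,462.81 × 0.0546 = $79.87
Roth 401(k) contribution: $1,462.81 × 0.0541 = $79.14
Total deductions = $119.51 + $345.23 + $13.17 + $14.63 + $79.87 + $79.14 = $651.55
Net pay = $1,462.81 − $651.55 = $811.26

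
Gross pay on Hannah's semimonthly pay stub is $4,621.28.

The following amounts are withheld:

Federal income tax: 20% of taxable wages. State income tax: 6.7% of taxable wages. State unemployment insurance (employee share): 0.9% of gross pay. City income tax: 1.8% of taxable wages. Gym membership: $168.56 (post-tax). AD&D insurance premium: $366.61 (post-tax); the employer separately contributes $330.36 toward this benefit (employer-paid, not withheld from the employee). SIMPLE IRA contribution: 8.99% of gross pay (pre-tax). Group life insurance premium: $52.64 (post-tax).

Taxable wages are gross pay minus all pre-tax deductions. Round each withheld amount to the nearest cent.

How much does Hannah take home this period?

SIMPLE IRA contribution: $4,621.28 × 0.0899 = $415.45
Taxable wages = $4,621.28 − $415.45 = $4,205.83
State income tax: $4,205.83 × 0.067 = $281.79
City income tax: $4,205.83 × 0.018 = $75.70
Federal income tax: $4,205.83 × 0.2 = $841.17
State unemployment insurance (employee share): $4,621.28 × 0.009 = $41.59
Gym membership: $168.56
Group life insurance premium: $52.64
AD&D insurance premium: $366.61
(Employer's $330.36 toward AD&D insurance premium is not withheld from the employee.)
Total deductions = $415.45 + $281.79 + $75.70 + $841.17 + $41.59 + $168.56 + $52.64 + $366.61 = $2,243.51
Net pay = $4,621.28 − $2,243.51 = $2,377.77

$2,377.77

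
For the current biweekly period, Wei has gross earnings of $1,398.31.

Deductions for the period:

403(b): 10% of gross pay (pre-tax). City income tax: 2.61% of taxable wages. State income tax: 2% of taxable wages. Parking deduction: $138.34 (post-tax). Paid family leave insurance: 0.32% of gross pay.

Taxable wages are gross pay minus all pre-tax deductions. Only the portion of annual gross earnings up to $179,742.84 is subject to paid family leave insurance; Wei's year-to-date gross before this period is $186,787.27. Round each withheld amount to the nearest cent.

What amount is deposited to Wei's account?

$1,062.12

403(b): $1,398.31 × 0.1 = $139.83
Taxable wages = $1,398.31 − $139.83 = $1,258.48
City income tax: $1,258.48 × 0.0261 = $32.85
State income tax: $1,258.48 × 0.02 = $25.17
Paid family leave insurance: annual cap $179,742.84 already reached (YTD $186,787.27), so $0.00
Parking deduction: $138.34
Total deductions = $139.83 + $32.85 + $25.17 + $0.00 + $138.34 = $336.19
Net pay = $1,398.31 − $336.19 = $1,062.12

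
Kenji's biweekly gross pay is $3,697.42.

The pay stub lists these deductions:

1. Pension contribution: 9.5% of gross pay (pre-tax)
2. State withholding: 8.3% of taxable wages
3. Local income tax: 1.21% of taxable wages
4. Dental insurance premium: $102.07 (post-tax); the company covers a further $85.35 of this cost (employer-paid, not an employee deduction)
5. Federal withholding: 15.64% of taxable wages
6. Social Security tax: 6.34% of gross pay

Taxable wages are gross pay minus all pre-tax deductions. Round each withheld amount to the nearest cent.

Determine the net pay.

$2,168.12

Pension contribution: $3,697.42 × 0.095 = $351.25
Taxable wages = $3,697.42 − $351.25 = $3,346.17
Federal withholding: $3,346.17 × 0.1564 = $523.34
State withholding: $3,346.17 × 0.083 = $277.73
Local income tax: $3,346.17 × 0.0121 = $40.49
Social Security tax: $3,697.42 × 0.0634 = $234.42
Dental insurance premium: $102.07
(Employer's $85.35 toward dental insurance premium is not withheld from the employee.)
Total deductions = $351.25 + $523.34 + $277.73 + $40.49 + $234.42 + $102.07 = $1,529.30
Net pay = $3,697.42 − $1,529.30 = $2,168.12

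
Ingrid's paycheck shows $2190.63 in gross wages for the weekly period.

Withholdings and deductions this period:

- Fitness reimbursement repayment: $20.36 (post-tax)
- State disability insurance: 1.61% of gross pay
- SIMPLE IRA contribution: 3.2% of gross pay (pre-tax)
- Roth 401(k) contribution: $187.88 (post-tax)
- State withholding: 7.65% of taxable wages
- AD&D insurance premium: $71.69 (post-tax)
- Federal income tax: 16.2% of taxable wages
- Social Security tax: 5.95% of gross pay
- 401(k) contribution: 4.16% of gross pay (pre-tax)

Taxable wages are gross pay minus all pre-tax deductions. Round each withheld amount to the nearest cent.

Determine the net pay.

401(k) contribution: $2190.63 × 0.0416 = $91.13
SIMPLE IRA contribution: $2190.63 × 0.032 = $70.10
Pre-tax total = $91.13 + $70.10 = $161.23
Taxable wages = $2190.63 − $161.23 = $2029.40
Federal income tax: $2029.40 × 0.162 = $328.76
State withholding: $2029.40 × 0.0765 = $155.25
State disability insurance: $2190.63 × 0.0161 = $35.27
Social Security tax: $2190.63 × 0.0595 = $130.34
Fitness reimbursement repayment: $20.36
Roth 401(k) contribution: $187.88
AD&D insurance premium: $71.69
Total deductions = $91.13 + $70.10 + $328.76 + $155.25 + $35.27 + $130.34 + $20.36 + $187.88 + $71.69 = $1090.78
Net pay = $2190.63 − $1090.78 = $1099.85

$1099.85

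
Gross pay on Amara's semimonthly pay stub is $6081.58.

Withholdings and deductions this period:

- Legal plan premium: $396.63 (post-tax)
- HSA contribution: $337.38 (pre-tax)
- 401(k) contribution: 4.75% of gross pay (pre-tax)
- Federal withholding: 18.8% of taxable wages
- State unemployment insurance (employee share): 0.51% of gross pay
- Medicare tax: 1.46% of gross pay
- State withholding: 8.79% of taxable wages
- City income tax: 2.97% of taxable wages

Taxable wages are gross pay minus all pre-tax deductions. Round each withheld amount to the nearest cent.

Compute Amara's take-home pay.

$3271.74

401(k) contribution: $6081.58 × 0.0475 = $288.88
HSA contribution: $337.38
Pre-tax total = $288.88 + $337.38 = $626.26
Taxable wages = $6081.58 − $626.26 = $5455.32
State withholding: $5455.32 × 0.0879 = $479.52
Federal withholding: $5455.32 × 0.188 = $1025.60
City income tax: $5455.32 × 0.0297 = $162.02
Medicare tax: $6081.58 × 0.0146 = $88.79
State unemployment insurance (employee share): $6081.58 × 0.0051 = $31.02
Legal plan premium: $396.63
Total deductions = $288.88 + $337.38 + $479.52 + $1025.60 + $162.02 + $88.79 + $31.02 + $396.63 = $2809.84
Net pay = $6081.58 − $2809.84 = $3271.74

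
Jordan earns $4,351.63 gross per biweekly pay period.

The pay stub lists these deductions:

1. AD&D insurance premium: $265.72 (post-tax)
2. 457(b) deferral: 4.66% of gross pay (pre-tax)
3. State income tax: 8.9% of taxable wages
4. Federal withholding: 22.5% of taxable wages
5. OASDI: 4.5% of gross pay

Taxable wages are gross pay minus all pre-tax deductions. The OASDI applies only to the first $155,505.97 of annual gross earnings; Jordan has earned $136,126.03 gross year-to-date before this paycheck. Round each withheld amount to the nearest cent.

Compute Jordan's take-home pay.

457(b) deferral: $4,351.63 × 0.0466 = $202.79
Taxable wages = $4,351.63 − $202.79 = $4,148.84
State income tax: $4,148.84 × 0.089 = $369.25
Federal withholding: $4,148.84 × 0.225 = $933.49
OASDI: cap not yet reached, full $4,351.63 is subject → $4,351.63 × 0.045 = $195.82
AD&D insurance premium: $265.72
Total deductions = $202.79 + $369.25 + $933.49 + $195.82 + $265.72 = $1,967.07
Net pay = $4,351.63 − $1,967.07 = $2,384.56

$2,384.56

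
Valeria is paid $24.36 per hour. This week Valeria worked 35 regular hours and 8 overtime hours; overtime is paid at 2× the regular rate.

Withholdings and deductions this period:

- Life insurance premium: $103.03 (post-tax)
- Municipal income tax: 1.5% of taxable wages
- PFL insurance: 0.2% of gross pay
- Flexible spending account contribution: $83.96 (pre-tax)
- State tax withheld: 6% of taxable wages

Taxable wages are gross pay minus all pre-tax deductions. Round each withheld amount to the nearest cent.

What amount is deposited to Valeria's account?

$966.01

Regular pay: 35 × $24.36 = $852.60
Overtime pay: 8 × $24.36 × 2 = $389.76
Gross pay = $852.60 + $389.76 = $1,242.36
Flexible spending account contribution: $83.96
Taxable wages = $1,242.36 − $83.96 = $1,158.40
State tax withheld: $1,158.40 × 0.06 = $69.50
Municipal income tax: $1,158.40 × 0.015 = $17.38
PFL insurance: $1,242.36 × 0.002 = $2.48
Life insurance premium: $103.03
Total deductions = $83.96 + $69.50 + $17.38 + $2.48 + $103.03 = $276.35
Net pay = $1,242.36 − $276.35 = $966.01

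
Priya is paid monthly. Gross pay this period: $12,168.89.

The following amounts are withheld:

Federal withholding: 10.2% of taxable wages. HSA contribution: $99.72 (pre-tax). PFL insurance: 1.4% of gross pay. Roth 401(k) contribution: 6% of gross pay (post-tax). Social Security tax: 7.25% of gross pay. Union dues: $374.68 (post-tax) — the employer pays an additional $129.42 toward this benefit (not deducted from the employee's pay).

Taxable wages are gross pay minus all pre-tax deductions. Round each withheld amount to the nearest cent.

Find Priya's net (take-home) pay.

$8,680.70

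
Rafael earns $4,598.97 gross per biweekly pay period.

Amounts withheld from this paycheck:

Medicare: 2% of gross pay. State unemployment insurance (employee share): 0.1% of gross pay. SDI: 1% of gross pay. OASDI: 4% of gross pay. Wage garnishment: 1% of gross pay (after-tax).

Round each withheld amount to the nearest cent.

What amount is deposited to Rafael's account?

OASDI: $4,598.97 × 0.04 = $183.96
Medicare: $4,598.97 × 0.02 = $91.98
SDI: $4,598.97 × 0.01 = $45.99
State unemployment insurance (employee share): $4,598.97 × 0.001 = $4.60
Wage garnishment: $4,598.97 × 0.01 = $45.99
Total deductions = $183.96 + $91.98 + $45.99 + $4.60 + $45.99 = $372.52
Net pay = $4,598.97 − $372.52 = $4,226.45

$4,226.45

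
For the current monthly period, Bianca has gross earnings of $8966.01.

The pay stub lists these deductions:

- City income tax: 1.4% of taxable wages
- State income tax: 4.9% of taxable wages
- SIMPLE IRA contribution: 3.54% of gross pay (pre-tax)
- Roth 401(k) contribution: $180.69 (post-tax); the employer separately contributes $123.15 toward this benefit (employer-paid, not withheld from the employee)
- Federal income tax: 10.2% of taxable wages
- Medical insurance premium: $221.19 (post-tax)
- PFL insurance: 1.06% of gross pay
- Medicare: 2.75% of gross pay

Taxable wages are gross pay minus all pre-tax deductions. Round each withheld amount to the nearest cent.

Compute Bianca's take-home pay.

SIMPLE IRA contribution: $8966.01 × 0.0354 = $317.40
Taxable wages = $8966.01 − $317.40 = $8648.61
Federal income tax: $8648.61 × 0.102 = $882.16
State income tax: $8648.61 × 0.049 = $423.78
City income tax: $8648.61 × 0.014 = $121.08
PFL insurance: $8966.01 × 0.0106 = $95.04
Medicare: $8966.01 × 0.0275 = $246.57
Roth 401(k) contribution: $180.69
Medical insurance premium: $221.19
(Employer's $123.15 toward Roth 401(k) contribution is not withheld from the employee.)
Total deductions = $317.40 + $882.16 + $423.78 + $121.08 + $95.04 + $246.57 + $180.69 + $221.19 = $2487.91
Net pay = $8966.01 − $2487.91 = $6478.10

$6478.10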